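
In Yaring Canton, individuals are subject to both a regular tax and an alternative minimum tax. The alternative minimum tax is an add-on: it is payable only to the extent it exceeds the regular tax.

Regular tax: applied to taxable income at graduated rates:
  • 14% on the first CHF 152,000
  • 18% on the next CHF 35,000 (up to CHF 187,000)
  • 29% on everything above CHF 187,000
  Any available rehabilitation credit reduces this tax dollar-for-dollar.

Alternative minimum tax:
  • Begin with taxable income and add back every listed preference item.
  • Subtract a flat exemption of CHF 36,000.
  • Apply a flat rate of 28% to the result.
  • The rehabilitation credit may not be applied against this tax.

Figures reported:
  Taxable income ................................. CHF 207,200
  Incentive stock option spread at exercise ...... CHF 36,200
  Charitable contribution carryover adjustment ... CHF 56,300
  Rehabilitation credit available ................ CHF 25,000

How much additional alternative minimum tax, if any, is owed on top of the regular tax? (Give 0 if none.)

Alternative minimum tax:
  Adjusted income: CHF 207,200 + CHF 36,200 + CHF 56,300 = CHF 299,700
  Less exemption CHF 36,000 → base CHF 263,700
  CHF 263,700 × 28% = CHF 73,836

Regular tax:
  CHF 152,000 × 14% = CHF 21,280
  CHF 35,000 × 18% = CHF 6,300
  CHF 20,200 × 29% = CHF 5,858
  → CHF 33,438
  Less rehabilitation credit CHF 25,000 → CHF 8,438

Excess of alternative minimum tax over regular tax: CHF 73,836 − CHF 8,438 = CHF 65,398.

CHF 65,398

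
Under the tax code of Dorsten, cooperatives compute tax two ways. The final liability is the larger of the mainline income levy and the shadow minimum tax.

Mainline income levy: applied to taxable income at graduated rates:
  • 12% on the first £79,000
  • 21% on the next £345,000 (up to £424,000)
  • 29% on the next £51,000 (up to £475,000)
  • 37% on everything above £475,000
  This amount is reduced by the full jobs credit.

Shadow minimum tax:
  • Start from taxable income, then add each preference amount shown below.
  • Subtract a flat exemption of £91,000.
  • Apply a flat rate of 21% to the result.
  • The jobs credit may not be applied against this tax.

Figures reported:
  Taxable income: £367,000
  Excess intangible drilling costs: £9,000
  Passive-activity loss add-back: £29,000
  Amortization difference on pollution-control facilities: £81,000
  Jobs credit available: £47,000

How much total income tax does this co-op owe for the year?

Shadow minimum tax:
  Adjusted income: £367,000 + £9,000 + £29,000 + £81,000 = £486,000
  Less exemption £91,000 → base £395,000
  £395,000 × 21% = £82,950

Mainline income levy:
  £79,000 × 12% = £9,480
  £288,000 × 21% = £60,480
  → £69,960
  Less jobs credit £47,000 → £22,960

£82,950 > £22,960, so the shadow minimum tax is the binding amount.

£82,950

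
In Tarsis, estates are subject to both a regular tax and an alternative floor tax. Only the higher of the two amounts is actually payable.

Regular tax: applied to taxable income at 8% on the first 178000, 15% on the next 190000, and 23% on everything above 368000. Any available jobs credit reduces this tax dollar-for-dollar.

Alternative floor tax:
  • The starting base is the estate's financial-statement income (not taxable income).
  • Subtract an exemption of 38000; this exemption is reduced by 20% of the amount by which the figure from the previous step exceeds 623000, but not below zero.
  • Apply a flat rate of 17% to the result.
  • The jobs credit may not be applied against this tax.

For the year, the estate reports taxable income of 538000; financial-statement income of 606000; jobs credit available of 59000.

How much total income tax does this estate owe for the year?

Alternative floor tax:
  Base (financial-statement income): 606000
  Exemption: 606000 ≤ 623000, so full 38000 applies
  Base: 606000 − 38000 = 568000
  568000 × 17% = 96560

Regular tax:
  178000 × 8% = 14240
  190000 × 15% = 28500
  170000 × 23% = 39100
  → 81840
  Less jobs credit 59000 → 22840

96560 > 22840, so the alternative floor tax is the binding amount.

96560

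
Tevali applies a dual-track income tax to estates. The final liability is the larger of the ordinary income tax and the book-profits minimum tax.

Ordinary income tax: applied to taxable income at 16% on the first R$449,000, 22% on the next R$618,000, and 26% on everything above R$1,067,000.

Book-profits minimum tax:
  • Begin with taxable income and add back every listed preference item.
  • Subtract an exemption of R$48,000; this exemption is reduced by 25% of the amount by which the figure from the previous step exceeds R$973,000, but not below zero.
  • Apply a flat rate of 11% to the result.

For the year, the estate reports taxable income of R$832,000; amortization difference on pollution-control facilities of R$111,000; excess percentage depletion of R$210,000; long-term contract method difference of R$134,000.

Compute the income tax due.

R$156,100

Book-profits minimum tax:
  Adjusted income: R$832,000 + R$111,000 + R$210,000 + R$134,000 = R$1,287,000
  Exemption: 25% × (R$1,287,000 − R$973,000) = R$78,500 ≥ R$48,000, so the exemption is fully phased out
  Base: R$1,287,000 − R$0 = R$1,287,000
  R$1,287,000 × 11% = R$141,570

Ordinary income tax:
  R$449,000 × 16% = R$71,840
  R$383,000 × 22% = R$84,260
  → R$156,100

R$156,100 > R$141,570, so the ordinary income tax governs.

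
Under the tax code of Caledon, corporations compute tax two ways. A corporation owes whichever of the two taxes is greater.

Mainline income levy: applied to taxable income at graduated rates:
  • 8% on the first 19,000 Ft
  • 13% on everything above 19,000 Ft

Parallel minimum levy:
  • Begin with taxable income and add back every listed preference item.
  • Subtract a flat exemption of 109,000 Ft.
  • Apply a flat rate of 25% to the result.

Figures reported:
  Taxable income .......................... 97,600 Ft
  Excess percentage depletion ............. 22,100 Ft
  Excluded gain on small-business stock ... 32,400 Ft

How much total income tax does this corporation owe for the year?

11,738 Ft

Mainline income levy:
  19,000 Ft × 8% = 1,520 Ft
  78,600 Ft × 13% = 10,218 Ft
  → 11,738 Ft

Parallel minimum levy:
  Adjusted income: 97,600 Ft + 22,100 Ft + 32,400 Ft = 152,100 Ft
  Less exemption 109,000 Ft → base 43,100 Ft
  43,100 Ft × 25% = 10,775 Ft

11,738 Ft > 10,775 Ft, so the mainline income levy governs.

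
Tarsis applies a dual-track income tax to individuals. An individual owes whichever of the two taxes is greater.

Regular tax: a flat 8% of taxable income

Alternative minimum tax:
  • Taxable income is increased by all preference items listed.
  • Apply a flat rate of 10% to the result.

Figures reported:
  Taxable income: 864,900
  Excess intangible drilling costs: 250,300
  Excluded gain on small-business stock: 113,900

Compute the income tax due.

122,910

Alternative minimum tax:
  Adjusted income: 864,900 + 250,300 + 113,900 = 1,229,100
  1,229,100 × 10% = 122,910

Regular tax:
  864,900 × 8% = 69,192

122,910 > 69,192, so the alternative minimum tax is the binding amount.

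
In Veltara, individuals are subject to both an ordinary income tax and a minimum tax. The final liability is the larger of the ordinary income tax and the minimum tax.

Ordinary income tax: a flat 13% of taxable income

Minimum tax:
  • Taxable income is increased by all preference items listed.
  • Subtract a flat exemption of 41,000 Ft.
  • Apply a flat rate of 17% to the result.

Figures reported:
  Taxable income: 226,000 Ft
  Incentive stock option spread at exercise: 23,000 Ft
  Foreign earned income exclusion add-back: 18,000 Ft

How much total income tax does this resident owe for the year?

Ordinary income tax:
  226,000 Ft × 13% = 29,380 Ft

Minimum tax:
  Adjusted income: 226,000 Ft + 23,000 Ft + 18,000 Ft = 267,000 Ft
  Less exemption 41,000 Ft → base 226,000 Ft
  226,000 Ft × 17% = 38,420 Ft

38,420 Ft > 29,380 Ft, so the minimum tax is the binding amount.

38,420 Ft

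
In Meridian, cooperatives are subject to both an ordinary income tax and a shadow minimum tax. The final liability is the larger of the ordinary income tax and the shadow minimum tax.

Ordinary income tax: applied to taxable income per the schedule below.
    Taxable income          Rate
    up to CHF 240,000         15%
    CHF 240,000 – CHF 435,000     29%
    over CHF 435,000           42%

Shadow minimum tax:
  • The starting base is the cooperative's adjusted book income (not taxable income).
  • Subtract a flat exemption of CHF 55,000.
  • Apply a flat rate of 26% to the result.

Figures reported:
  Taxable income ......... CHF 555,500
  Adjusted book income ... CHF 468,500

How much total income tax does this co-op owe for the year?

Shadow minimum tax:
  Base (adjusted book income): CHF 468,500
  Less exemption CHF 55,000 → base CHF 413,500
  CHF 413,500 × 26% = CHF 107,510

Ordinary income tax:
  CHF 240,000 × 15% = CHF 36,000
  CHF 195,000 × 29% = CHF 56,550
  CHF 120,500 × 42% = CHF 50,610
  → CHF 143,160

CHF 143,160 > CHF 107,510, so the ordinary income tax governs.

CHF 143,160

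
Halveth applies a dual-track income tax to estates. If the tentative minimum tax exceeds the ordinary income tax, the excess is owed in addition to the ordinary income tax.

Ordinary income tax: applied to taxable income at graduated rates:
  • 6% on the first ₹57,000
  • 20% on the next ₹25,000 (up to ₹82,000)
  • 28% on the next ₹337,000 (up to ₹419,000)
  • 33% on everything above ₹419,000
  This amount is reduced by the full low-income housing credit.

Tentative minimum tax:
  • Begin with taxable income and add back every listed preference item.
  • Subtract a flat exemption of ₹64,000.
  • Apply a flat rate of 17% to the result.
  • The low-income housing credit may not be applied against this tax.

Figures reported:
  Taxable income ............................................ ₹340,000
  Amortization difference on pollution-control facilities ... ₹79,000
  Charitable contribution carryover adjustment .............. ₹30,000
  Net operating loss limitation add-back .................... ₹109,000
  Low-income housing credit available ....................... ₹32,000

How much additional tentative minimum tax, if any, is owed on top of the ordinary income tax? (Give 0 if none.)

Tentative minimum tax:
  Adjusted income: ₹340,000 + ₹79,000 + ₹30,000 + ₹109,000 = ₹558,000
  Less exemption ₹64,000 → base ₹494,000
  ₹494,000 × 17% = ₹83,980

Ordinary income tax:
  ₹57,000 × 6% = ₹3,420
  ₹25,000 × 20% = ₹5,000
  ₹258,000 × 28% = ₹72,240
  → ₹80,660
  Less low-income housing credit ₹32,000 → ₹48,660

Excess of tentative minimum tax over ordinary income tax: ₹83,980 − ₹48,660 = ₹35,320.

₹35,320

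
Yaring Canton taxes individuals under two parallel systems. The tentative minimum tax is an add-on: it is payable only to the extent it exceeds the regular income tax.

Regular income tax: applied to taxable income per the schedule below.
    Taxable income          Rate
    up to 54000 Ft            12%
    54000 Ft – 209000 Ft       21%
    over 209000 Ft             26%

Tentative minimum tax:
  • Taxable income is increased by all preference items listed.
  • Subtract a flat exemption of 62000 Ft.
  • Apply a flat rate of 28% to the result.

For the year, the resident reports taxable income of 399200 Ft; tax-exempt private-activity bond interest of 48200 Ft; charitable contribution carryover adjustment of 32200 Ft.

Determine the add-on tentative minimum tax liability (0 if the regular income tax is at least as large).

28446 Ft

Tentative minimum tax:
  Adjusted income: 399200 Ft + 48200 Ft + 32200 Ft = 479600 Ft
  Less exemption 62000 Ft → base 417600 Ft
  417600 Ft × 28% = 116928 Ft

Regular income tax:
  54000 Ft × 12% = 6480 Ft
  155000 Ft × 21% = 32550 Ft
  190200 Ft × 26% = 49452 Ft
  → 88482 Ft

Excess of tentative minimum tax over regular income tax: 116928 Ft − 88482 Ft = 28446 Ft.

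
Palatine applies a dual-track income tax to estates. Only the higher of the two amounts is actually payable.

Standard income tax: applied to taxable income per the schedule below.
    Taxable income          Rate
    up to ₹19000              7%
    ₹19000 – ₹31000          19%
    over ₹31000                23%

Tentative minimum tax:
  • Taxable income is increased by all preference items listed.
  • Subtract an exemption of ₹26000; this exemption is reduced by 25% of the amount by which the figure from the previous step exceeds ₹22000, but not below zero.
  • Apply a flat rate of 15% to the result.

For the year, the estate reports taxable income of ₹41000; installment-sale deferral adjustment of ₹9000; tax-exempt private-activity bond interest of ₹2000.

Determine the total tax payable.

Standard income tax:
  ₹19000 × 7% = ₹1330
  ₹12000 × 19% = ₹2280
  ₹10000 × 23% = ₹2300
  → ₹5910

Tentative minimum tax:
  Adjusted income: ₹41000 + ₹9000 + ₹2000 = ₹52000
  Exemption: ₹26000 − 25% × (₹52000 − ₹22000) = ₹26000 − ₹7500 = ₹18500
  Base: ₹52000 − ₹18500 = ₹33500
  ₹33500 × 15% = ₹5025

₹5910 > ₹5025, so the standard income tax governs.

₹5910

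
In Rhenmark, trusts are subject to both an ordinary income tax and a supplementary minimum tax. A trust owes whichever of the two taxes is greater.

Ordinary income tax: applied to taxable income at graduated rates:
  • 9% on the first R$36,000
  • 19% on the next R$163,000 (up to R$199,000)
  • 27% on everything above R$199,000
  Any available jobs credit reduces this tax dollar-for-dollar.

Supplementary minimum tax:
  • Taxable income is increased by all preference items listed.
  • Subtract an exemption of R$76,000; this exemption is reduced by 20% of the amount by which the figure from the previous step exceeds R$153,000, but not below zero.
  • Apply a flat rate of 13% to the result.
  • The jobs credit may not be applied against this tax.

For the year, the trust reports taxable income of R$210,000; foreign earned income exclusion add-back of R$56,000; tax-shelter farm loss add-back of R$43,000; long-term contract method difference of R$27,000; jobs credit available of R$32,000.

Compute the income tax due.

R$38,558

Supplementary minimum tax:
  Adjusted income: R$210,000 + R$56,000 + R$43,000 + R$27,000 = R$336,000
  Exemption: R$76,000 − 20% × (R$336,000 − R$153,000) = R$76,000 − R$36,600 = R$39,400
  Base: R$336,000 − R$39,400 = R$296,600
  R$296,600 × 13% = R$38,558

Ordinary income tax:
  R$36,000 × 9% = R$3,240
  R$163,000 × 19% = R$30,970
  R$11,000 × 27% = R$2,970
  → R$37,180
  Less jobs credit R$32,000 → R$5,180

R$38,558 > R$5,180, so the supplementary minimum tax is the binding amount.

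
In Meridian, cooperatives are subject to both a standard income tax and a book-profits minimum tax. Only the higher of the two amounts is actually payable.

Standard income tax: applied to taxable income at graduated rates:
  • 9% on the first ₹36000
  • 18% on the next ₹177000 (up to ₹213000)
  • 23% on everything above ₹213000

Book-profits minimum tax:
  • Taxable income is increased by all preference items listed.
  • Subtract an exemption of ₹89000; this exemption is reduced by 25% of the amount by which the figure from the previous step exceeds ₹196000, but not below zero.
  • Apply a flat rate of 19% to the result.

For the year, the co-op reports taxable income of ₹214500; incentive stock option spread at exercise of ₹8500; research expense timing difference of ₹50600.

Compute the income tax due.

₹38760

Book-profits minimum tax:
  Adjusted income: ₹214500 + ₹8500 + ₹50600 = ₹273600
  Exemption: ₹89000 − 25% × (₹273600 − ₹196000) = ₹89000 − ₹19400 = ₹69600
  Base: ₹273600 − ₹69600 = ₹204000
  ₹204000 × 19% = ₹38760

Standard income tax:
  ₹36000 × 9% = ₹3240
  ₹177000 × 18% = ₹31860
  ₹1500 × 23% = ₹345
  → ₹35445

₹38760 > ₹35445, so the book-profits minimum tax is the binding amount.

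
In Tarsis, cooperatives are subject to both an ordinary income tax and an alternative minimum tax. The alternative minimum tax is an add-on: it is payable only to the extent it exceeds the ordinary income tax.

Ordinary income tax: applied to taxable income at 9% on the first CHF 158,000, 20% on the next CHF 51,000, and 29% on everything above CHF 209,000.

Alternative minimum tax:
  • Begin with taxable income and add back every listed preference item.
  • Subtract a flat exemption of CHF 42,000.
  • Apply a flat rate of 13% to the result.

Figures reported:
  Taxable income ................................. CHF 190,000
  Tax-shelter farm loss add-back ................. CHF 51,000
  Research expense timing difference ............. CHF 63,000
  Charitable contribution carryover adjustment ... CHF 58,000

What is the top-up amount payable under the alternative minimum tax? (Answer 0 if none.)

Ordinary income tax:
  CHF 158,000 × 9% = CHF 14,220
  CHF 32,000 × 20% = CHF 6,400
  → CHF 20,620

Alternative minimum tax:
  Adjusted income: CHF 190,000 + CHF 51,000 + CHF 63,000 + CHF 58,000 = CHF 362,000
  Less exemption CHF 42,000 → base CHF 320,000
  CHF 320,000 × 13% = CHF 41,600

Excess of alternative minimum tax over ordinary income tax: CHF 41,600 − CHF 20,620 = CHF 20,980.

CHF 20,980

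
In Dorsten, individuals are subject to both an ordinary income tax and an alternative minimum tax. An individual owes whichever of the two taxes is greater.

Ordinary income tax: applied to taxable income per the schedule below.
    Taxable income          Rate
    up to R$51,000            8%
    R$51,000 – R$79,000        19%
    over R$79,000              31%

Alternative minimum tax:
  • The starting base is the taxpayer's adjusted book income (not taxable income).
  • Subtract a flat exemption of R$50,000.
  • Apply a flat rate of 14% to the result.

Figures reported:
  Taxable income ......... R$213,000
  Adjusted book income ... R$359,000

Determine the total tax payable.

Alternative minimum tax:
  Base (adjusted book income): R$359,000
  Less exemption R$50,000 → base R$309,000
  R$309,000 × 14% = R$43,260

Ordinary income tax:
  R$51,000 × 8% = R$4,080
  R$28,000 × 19% = R$5,320
  R$134,000 × 31% = R$41,540
  → R$50,940

R$50,940 > R$43,260, so the ordinary income tax governs.

R$50,940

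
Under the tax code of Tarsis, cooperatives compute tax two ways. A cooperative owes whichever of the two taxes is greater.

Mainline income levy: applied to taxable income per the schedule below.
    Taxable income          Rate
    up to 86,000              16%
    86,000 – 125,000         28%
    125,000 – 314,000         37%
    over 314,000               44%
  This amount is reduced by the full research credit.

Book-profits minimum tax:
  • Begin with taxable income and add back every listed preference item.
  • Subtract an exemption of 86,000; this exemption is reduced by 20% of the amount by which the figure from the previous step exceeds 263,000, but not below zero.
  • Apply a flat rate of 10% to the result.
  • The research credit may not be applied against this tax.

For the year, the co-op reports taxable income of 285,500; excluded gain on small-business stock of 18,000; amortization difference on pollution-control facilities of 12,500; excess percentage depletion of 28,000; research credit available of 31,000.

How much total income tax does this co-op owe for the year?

53,065

Mainline income levy:
  86,000 × 16% = 13,760
  39,000 × 28% = 10,920
  160,500 × 37% = 59,385
  → 84,065
  Less research credit 31,000 → 53,065

Book-profits minimum tax:
  Adjusted income: 285,500 + 18,000 + 12,500 + 28,000 = 344,000
  Exemption: 86,000 − 20% × (344,000 − 263,000) = 86,000 − 16,200 = 69,800
  Base: 344,000 − 69,800 = 274,200
  274,200 × 10% = 27,420

53,065 > 27,420, so the mainline income levy governs.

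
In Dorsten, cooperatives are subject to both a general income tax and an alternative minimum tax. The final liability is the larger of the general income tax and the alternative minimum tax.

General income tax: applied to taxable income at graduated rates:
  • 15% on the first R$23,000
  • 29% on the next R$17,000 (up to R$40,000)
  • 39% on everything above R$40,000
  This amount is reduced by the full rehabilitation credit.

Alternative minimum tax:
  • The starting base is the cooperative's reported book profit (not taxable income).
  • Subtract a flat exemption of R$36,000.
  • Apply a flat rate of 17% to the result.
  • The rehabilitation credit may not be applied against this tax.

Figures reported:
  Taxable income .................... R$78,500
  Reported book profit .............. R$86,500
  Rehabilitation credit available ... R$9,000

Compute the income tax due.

R$14,395

General income tax:
  R$23,000 × 15% = R$3,450
  R$17,000 × 29% = R$4,930
  R$38,500 × 39% = R$15,015
  → R$23,395
  Less rehabilitation credit R$9,000 → R$14,395

Alternative minimum tax:
  Base (reported book profit): R$86,500
  Less exemption R$36,000 → base R$50,500
  R$50,500 × 17% = R$8,585

R$14,395 > R$8,585, so the general income tax governs.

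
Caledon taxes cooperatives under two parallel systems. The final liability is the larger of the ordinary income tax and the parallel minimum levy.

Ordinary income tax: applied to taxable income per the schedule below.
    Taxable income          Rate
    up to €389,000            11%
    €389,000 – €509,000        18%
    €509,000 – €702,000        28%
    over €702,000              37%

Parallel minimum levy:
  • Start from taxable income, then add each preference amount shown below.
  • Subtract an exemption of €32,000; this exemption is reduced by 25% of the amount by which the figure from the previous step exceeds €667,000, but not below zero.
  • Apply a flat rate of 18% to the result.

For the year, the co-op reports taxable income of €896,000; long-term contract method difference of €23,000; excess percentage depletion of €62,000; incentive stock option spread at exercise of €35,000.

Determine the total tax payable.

Parallel minimum levy:
  Adjusted income: €896,000 + €23,000 + €62,000 + €35,000 = €1,016,000
  Exemption: 25% × (€1,016,000 − €667,000) = €87,250 ≥ €32,000, so the exemption is fully phased out
  Base: €1,016,000 − €0 = €1,016,000
  €1,016,000 × 18% = €182,880

Ordinary income tax:
  €389,000 × 11% = €42,790
  €120,000 × 18% = €21,600
  €193,000 × 28% = €54,040
  €194,000 × 37% = €71,780
  → €190,210

€190,210 > €182,880, so the ordinary income tax governs.

€190,210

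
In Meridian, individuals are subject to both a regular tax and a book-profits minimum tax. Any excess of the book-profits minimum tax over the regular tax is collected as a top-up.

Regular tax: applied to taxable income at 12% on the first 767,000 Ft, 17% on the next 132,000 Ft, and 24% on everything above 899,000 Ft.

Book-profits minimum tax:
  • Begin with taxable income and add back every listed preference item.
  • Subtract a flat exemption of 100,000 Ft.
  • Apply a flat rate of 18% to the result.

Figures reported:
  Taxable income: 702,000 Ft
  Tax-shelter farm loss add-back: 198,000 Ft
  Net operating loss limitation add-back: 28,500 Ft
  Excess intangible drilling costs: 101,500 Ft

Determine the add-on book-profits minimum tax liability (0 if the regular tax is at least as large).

83,160 Ft

Book-profits minimum tax:
  Adjusted income: 702,000 Ft + 198,000 Ft + 28,500 Ft + 101,500 Ft = 1,030,000 Ft
  Less exemption 100,000 Ft → base 930,000 Ft
  930,000 Ft × 18% = 167,400 Ft

Regular tax:
  702,000 Ft × 12% = 84,240 Ft

Excess of book-profits minimum tax over regular tax: 167,400 Ft − 84,240 Ft = 83,160 Ft.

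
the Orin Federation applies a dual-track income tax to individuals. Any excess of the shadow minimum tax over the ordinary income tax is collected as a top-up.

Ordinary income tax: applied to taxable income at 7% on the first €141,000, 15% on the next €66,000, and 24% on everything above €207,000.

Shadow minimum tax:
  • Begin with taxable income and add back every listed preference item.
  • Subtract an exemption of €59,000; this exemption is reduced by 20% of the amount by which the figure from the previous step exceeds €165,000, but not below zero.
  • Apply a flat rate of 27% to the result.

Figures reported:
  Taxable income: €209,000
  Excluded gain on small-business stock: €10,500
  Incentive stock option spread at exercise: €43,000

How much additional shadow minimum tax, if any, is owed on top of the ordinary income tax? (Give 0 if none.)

Ordinary income tax:
  €141,000 × 7% = €9,870
  €66,000 × 15% = €9,900
  €2,000 × 24% = €480
  → €20,250

Shadow minimum tax:
  Adjusted income: €209,000 + €10,500 + €43,000 = €262,500
  Exemption: €59,000 − 20% × (€262,500 − €165,000) = €59,000 − €19,500 = €39,500
  Base: €262,500 − €39,500 = €223,000
  €223,000 × 27% = €60,210

Excess of shadow minimum tax over ordinary income tax: €60,210 − €20,250 = €39,960.

€39,960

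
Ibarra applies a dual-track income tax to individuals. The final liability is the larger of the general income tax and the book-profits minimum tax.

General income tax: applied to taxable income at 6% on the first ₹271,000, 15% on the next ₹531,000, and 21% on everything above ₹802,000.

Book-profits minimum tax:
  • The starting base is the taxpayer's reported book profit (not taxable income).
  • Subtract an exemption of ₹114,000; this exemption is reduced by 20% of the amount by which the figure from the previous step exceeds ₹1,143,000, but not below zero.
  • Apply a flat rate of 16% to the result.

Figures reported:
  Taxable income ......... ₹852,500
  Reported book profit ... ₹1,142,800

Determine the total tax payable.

₹164,608

Book-profits minimum tax:
  Base (reported book profit): ₹1,142,800
  Exemption: ₹1,142,800 ≤ ₹1,143,000, so full ₹114,000 applies
  Base: ₹1,142,800 − ₹114,000 = ₹1,028,800
  ₹1,028,800 × 16% = ₹164,608

General income tax:
  ₹271,000 × 6% = ₹16,260
  ₹531,000 × 15% = ₹79,650
  ₹50,500 × 21% = ₹10,605
  → ₹106,515

₹164,608 > ₹106,515, so the book-profits minimum tax is the binding amount.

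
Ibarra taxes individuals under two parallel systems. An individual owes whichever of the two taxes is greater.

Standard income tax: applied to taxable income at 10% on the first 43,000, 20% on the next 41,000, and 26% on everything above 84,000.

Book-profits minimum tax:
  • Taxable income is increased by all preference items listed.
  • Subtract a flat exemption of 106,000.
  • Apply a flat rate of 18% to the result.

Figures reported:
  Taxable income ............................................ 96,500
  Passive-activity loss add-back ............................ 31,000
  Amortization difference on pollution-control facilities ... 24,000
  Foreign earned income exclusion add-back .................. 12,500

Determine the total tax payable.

Standard income tax:
  43,000 × 10% = 4,300
  41,000 × 20% = 8,200
  12,500 × 26% = 3,250
  → 15,750

Book-profits minimum tax:
  Adjusted income: 96,500 + 31,000 + 24,000 + 12,500 = 164,000
  Less exemption 106,000 → base 58,000
  58,000 × 18% = 10,440

15,750 > 10,440, so the standard income tax governs.

15,750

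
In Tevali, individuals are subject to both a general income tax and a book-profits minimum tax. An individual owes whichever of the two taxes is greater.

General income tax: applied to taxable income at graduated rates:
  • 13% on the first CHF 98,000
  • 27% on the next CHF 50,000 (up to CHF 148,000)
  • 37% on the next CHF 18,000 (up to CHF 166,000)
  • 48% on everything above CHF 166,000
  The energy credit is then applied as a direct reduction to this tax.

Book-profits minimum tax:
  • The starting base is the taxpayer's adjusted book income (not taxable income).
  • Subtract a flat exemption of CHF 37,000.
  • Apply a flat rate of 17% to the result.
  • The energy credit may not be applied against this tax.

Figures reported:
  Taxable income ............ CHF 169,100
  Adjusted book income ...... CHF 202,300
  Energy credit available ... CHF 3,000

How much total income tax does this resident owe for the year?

CHF 31,388

Book-profits minimum tax:
  Base (adjusted book income): CHF 202,300
  Less exemption CHF 37,000 → base CHF 165,300
  CHF 165,300 × 17% = CHF 28,101

General income tax:
  CHF 98,000 × 13% = CHF 12,740
  CHF 50,000 × 27% = CHF 13,500
  CHF 18,000 × 37% = CHF 6,660
  CHF 3,100 × 48% = CHF 1,488
  → CHF 34,388
  Less energy credit CHF 3,000 → CHF 31,388

CHF 31,388 > CHF 28,101, so the general income tax governs.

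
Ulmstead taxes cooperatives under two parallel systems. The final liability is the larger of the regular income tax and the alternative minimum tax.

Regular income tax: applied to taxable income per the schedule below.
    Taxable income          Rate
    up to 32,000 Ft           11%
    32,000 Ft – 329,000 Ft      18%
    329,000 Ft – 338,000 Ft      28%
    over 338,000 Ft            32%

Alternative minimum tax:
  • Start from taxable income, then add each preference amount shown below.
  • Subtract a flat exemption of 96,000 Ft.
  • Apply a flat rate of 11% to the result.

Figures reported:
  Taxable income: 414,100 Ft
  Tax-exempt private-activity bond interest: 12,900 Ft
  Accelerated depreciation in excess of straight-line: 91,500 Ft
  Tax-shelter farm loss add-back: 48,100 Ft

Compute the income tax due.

Alternative minimum tax:
  Adjusted income: 414,100 Ft + 12,900 Ft + 91,500 Ft + 48,100 Ft = 566,600 Ft
  Less exemption 96,000 Ft → base 470,600 Ft
  470,600 Ft × 11% = 51,766 Ft

Regular income tax:
  32,000 Ft × 11% = 3,520 Ft
  297,000 Ft × 18% = 53,460 Ft
  9,000 Ft × 28% = 2,520 Ft
  76,100 Ft × 32% = 24,352 Ft
  → 83,852 Ft

83,852 Ft > 51,766 Ft, so the regular income tax governs.

83,852 Ft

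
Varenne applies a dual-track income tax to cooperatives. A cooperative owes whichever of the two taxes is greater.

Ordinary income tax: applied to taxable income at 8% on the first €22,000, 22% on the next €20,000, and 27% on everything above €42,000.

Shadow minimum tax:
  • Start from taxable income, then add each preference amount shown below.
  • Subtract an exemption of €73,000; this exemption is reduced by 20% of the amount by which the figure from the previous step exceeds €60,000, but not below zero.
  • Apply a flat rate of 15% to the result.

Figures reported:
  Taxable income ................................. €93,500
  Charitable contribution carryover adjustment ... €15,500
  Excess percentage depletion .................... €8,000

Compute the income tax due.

Ordinary income tax:
  €22,000 × 8% = €1,760
  €20,000 × 22% = €4,400
  €51,500 × 27% = €13,905
  → €20,065

Shadow minimum tax:
  Adjusted income: €93,500 + €15,500 + €8,000 = €117,000
  Exemption: €73,000 − 20% × (€117,000 − €60,000) = €73,000 − €11,400 = €61,600
  Base: €117,000 − €61,600 = €55,400
  €55,400 × 15% = €8,310

€20,065 > €8,310, so the ordinary income tax governs.

€20,065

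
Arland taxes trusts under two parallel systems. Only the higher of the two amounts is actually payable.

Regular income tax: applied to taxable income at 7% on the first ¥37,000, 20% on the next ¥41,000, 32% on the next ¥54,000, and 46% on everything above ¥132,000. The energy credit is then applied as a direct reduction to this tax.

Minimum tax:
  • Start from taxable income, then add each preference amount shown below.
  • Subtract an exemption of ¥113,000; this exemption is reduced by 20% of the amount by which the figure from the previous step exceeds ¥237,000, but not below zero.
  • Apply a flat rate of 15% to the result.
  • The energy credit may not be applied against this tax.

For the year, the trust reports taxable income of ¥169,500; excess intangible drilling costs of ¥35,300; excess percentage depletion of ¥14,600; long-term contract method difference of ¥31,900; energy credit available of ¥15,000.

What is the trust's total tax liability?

Minimum tax:
  Adjusted income: ¥169,500 + ¥35,300 + ¥14,600 + ¥31,900 = ¥251,300
  Exemption: ¥113,000 − 20% × (¥251,300 − ¥237,000) = ¥113,000 − ¥2,860 = ¥110,140
  Base: ¥251,300 − ¥110,140 = ¥141,160
  ¥141,160 × 15% = ¥21,174

Regular income tax:
  ¥37,000 × 7% = ¥2,590
  ¥41,000 × 20% = ¥8,200
  ¥54,000 × 32% = ¥17,280
  ¥37,500 × 46% = ¥17,250
  → ¥45,320
  Less energy credit ¥15,000 → ¥30,320

¥30,320 > ¥21,174, so the regular income tax governs.

¥30,320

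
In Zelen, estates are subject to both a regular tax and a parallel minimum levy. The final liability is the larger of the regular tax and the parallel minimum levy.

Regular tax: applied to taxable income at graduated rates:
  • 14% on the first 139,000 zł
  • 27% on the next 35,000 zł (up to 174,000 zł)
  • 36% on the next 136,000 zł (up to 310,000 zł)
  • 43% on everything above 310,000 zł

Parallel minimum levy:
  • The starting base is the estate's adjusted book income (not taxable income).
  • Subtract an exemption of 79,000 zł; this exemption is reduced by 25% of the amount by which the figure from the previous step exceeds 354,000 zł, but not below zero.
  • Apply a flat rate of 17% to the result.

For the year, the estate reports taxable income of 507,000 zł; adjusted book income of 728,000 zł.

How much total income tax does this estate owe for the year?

162,580 zł

Regular tax:
  139,000 zł × 14% = 19,460 zł
  35,000 zł × 27% = 9,450 zł
  136,000 zł × 36% = 48,960 zł
  197,000 zł × 43% = 84,710 zł
  → 162,580 zł

Parallel minimum levy:
  Base (adjusted book income): 728,000 zł
  Exemption: 25% × (728,000 zł − 354,000 zł) = 93,500 zł ≥ 79,000 zł, so the exemption is fully phased out
  Base: 728,000 zł − 0 zł = 728,000 zł
  728,000 zł × 17% = 123,760 zł

162,580 zł > 123,760 zł, so the regular tax governs.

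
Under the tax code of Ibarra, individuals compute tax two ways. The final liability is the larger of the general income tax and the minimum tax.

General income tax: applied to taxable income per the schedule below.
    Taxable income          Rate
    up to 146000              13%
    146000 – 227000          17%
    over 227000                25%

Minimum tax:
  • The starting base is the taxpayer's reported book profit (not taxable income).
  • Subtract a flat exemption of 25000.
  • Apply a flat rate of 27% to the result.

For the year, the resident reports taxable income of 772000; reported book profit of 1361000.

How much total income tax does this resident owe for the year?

General income tax:
  146000 × 13% = 18980
  81000 × 17% = 13770
  545000 × 25% = 136250
  → 169000

Minimum tax:
  Base (reported book profit): 1361000
  Less exemption 25000 → base 1336000
  1336000 × 27% = 360720

360720 > 169000, so the minimum tax is the binding amount.

360720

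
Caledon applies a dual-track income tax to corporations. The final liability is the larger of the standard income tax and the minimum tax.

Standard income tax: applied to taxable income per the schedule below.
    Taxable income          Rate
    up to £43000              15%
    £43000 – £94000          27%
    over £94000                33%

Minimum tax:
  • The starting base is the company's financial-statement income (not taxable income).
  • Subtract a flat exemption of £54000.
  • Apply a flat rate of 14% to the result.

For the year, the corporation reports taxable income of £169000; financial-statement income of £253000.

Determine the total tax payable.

£44970

Standard income tax:
  £43000 × 15% = £6450
  £51000 × 27% = £13770
  £75000 × 33% = £24750
  → £44970

Minimum tax:
  Base (financial-statement income): £253000
  Less exemption £54000 → base £199000
  £199000 × 14% = £27860

£44970 > £27860, so the standard income tax governs.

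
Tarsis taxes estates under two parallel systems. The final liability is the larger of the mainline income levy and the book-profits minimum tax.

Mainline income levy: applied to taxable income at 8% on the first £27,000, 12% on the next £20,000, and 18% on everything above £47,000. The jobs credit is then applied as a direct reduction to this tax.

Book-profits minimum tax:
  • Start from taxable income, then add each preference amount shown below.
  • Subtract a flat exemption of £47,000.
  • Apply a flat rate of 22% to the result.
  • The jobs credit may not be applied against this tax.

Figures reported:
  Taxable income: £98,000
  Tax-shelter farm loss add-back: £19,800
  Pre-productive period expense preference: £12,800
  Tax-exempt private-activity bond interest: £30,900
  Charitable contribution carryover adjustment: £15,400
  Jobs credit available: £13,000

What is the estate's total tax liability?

£28,578

Book-profits minimum tax:
  Adjusted income: £98,000 + £19,800 + £12,800 + £30,900 + £15,400 = £176,900
  Less exemption £47,000 → base £129,900
  £129,900 × 22% = £28,578

Mainline income levy:
  £27,000 × 8% = £2,160
  £20,000 × 12% = £2,400
  £51,000 × 18% = £9,180
  → £13,740
  Less jobs credit £13,000 → £740

£28,578 > £740, so the book-profits minimum tax is the binding amount.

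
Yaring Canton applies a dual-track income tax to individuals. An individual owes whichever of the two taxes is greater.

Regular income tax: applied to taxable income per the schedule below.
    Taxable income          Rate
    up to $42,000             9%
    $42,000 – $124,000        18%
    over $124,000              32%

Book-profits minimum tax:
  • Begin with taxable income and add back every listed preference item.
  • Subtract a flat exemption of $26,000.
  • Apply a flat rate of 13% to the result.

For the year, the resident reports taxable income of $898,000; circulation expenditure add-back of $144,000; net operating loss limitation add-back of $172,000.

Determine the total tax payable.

Book-profits minimum tax:
  Adjusted income: $898,000 + $144,000 + $172,000 = $1,214,000
  Less exemption $26,000 → base $1,188,000
  $1,188,000 × 13% = $154,440

Regular income tax:
  $42,000 × 9% = $3,780
  $82,000 × 18% = $14,760
  $774,000 × 32% = $247,680
  → $266,220

$266,220 > $154,440, so the regular income tax governs.

$266,220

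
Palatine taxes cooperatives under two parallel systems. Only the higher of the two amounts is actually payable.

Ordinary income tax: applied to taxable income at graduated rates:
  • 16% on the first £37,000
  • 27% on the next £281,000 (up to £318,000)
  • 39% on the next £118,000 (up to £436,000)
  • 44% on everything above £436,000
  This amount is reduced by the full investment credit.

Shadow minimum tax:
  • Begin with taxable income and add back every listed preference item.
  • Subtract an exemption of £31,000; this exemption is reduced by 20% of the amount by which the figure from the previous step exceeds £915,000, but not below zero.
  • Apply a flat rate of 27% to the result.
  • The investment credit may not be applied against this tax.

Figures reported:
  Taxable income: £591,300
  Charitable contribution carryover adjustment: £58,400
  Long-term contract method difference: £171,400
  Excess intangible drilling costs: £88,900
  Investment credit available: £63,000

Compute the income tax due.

Ordinary income tax:
  £37,000 × 16% = £5,920
  £281,000 × 27% = £75,870
  £118,000 × 39% = £46,020
  £155,300 × 44% = £68,332
  → £196,142
  Less investment credit £63,000 → £133,142

Shadow minimum tax:
  Adjusted income: £591,300 + £58,400 + £171,400 + £88,900 = £910,000
  Exemption: £910,000 ≤ £915,000, so full £31,000 applies
  Base: £910,000 − £31,000 = £879,000
  £879,000 × 27% = £237,330

£237,330 > £133,142, so the shadow minimum tax is the binding amount.

£237,330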